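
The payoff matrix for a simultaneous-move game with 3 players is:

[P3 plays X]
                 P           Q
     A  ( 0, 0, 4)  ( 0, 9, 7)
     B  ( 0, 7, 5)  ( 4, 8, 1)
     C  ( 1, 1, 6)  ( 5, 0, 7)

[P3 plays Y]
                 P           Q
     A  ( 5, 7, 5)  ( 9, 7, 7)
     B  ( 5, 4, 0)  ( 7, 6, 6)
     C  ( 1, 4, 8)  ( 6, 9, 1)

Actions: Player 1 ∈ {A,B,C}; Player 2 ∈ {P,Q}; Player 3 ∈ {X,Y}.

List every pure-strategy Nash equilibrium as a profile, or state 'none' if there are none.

PSNE = {(A,P,Y), (A,Q,Y)}

(A,P,X): not NE [P1→C gives 1>0; P2→Q gives 9>0; P3→Y gives 5>4]
(A,P,Y): NE
(A,Q,X): not NE [P1→C gives 5>0]
(A,Q,Y): NE
(B,P,X): not NE [P1→C gives 1>0; P2→Q gives 8>7]
(B,P,Y): not NE [P2→Q gives 6>4; P3→X gives 5>0]
(B,Q,X): not NE [P1→C gives 5>4; P3→Y gives 6>1]
(B,Q,Y): not NE [P1→A gives 9>7]
(C,P,X): not NE [P3→Y gives 8>6]
(C,P,Y): not NE [P1→B gives 5>1; P2→Q gives 9>4]
(C,Q,X): not NE [P2→P gives 1>0]
(C,Q,Y): not NE [P1→A gives 9>6; P3→X gives 7>1]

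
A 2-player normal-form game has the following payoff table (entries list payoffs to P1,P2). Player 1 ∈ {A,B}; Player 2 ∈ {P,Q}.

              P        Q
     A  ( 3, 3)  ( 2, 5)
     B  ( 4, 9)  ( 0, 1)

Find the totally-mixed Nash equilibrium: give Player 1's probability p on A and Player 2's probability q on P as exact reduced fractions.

P1 indiff ⇒ q·3+(1-q)·2 = q·4+(1-q)·0 ⇒ q(-1) = (1-q)(-2) ⇒ q = 2/3
P2 indiff ⇒ p·3+(1-p)·9 = p·5+(1-p)·1 ⇒ p(-2) = (1-p)(-8) ⇒ p = 4/5

p=4/5, q=2/3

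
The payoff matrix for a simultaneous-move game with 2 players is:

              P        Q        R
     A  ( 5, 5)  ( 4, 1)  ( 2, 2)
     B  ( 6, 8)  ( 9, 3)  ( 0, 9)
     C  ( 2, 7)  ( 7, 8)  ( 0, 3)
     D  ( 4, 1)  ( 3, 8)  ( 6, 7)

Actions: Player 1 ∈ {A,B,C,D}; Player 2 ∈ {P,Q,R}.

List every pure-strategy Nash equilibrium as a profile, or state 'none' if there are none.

PSNE: ∅

(A,P): not NE [P1→B gives 6>5]
(A,Q): not NE [P1→B gives 9>4; P2→P gives 5>1]
(A,R): not NE [P1→D gives 6>2; P2→P gives 5>2]
(B,P): not NE [P2→R gives 9>8]
(B,Q): not NE [P2→R gives 9>3]
(B,R): not NE [P1→D gives 6>0]
(C,P): not NE [P1→B gives 6>2; P2→Q gives 8>7]
(C,Q): not NE [P1→B gives 9>7]
(C,R): not NE [P1→D gives 6>0; P2→Q gives 8>3]
(D,P): not NE [P1→B gives 6>4; P2→Q gives 8>1]
(D,Q): not NE [P1→B gives 9>3]
(D,R): not NE [P2→Q gives 8>7]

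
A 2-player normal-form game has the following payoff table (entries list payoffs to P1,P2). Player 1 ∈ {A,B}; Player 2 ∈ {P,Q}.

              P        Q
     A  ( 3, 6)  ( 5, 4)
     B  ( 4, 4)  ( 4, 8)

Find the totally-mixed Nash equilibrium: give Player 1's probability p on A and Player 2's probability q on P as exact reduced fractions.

P1 indiff ⇒ q·3+(1-q)·5 = q·4+(1-q)·4 ⇒ q(-1) = (1-q)(-1) ⇒ q = 1/2
P2 indiff ⇒ p·6+(1-p)·4 = p·4+(1-p)·8 ⇒ p(2) = (1-p)(4) ⇒ p = 2/3

(p,q) = (2/3, 1/2)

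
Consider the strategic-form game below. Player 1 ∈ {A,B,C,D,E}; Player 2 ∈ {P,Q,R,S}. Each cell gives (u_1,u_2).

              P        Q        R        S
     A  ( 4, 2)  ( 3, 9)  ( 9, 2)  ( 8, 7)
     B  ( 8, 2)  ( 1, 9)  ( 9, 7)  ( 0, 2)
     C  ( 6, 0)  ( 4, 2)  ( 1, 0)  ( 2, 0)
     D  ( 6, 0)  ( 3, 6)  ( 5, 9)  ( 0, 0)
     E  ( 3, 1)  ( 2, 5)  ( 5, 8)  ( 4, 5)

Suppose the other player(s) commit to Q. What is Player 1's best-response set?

u_1(A vs Q) = 3
u_1(B vs Q) = 1
u_1(C vs Q) = 4
u_1(D vs Q) = 3
u_1(E vs Q) = 2
max payoff 4 at {C}

BR_1 = {C}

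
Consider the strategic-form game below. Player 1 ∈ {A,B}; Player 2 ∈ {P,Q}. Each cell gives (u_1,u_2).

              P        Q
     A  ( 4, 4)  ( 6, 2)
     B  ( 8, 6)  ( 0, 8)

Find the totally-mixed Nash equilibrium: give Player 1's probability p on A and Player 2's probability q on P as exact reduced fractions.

(p,q) = (1/2, 3/5)

P1 indiff ⇒ q·4+(1-q)·6 = q·8+(1-q)·0 ⇒ q(-4) = (1-q)(-6) ⇒ q = 3/5
P2 indiff ⇒ p·4+(1-p)·6 = p·2+(1-p)·8 ⇒ p(2) = (1-p)(2) ⇒ p = 1/2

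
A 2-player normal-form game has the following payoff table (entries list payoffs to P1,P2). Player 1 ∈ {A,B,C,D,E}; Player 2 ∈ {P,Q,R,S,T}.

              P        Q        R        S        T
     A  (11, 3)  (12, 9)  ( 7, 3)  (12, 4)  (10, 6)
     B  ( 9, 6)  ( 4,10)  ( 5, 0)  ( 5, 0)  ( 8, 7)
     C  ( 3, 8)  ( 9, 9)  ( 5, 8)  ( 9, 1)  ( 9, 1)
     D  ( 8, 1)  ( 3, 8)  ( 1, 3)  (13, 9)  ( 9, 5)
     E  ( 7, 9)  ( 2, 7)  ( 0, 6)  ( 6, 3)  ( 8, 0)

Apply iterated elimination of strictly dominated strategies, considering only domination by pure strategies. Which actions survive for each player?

P1 drop B (A beats it: P:11>9 Q:12>4 R:7>5 S:12>5 T:10>8)
P1 drop C (A beats it: P:11>3 Q:12>9 R:7>5 S:12>9 T:10>9)
P1 drop E (A beats it: P:11>7 Q:12>2 R:7>0 S:12>6 T:10>8)
P2 drop P (Q beats it: A:9>3 D:8>1)
P2 drop R (Q beats it: A:9>3 D:8>3)
P2 drop T (Q beats it: A:9>6 D:8>5)
P1→{A,D} P2→{Q,S}

Survivors P1:{A,D} P2:{Q,S}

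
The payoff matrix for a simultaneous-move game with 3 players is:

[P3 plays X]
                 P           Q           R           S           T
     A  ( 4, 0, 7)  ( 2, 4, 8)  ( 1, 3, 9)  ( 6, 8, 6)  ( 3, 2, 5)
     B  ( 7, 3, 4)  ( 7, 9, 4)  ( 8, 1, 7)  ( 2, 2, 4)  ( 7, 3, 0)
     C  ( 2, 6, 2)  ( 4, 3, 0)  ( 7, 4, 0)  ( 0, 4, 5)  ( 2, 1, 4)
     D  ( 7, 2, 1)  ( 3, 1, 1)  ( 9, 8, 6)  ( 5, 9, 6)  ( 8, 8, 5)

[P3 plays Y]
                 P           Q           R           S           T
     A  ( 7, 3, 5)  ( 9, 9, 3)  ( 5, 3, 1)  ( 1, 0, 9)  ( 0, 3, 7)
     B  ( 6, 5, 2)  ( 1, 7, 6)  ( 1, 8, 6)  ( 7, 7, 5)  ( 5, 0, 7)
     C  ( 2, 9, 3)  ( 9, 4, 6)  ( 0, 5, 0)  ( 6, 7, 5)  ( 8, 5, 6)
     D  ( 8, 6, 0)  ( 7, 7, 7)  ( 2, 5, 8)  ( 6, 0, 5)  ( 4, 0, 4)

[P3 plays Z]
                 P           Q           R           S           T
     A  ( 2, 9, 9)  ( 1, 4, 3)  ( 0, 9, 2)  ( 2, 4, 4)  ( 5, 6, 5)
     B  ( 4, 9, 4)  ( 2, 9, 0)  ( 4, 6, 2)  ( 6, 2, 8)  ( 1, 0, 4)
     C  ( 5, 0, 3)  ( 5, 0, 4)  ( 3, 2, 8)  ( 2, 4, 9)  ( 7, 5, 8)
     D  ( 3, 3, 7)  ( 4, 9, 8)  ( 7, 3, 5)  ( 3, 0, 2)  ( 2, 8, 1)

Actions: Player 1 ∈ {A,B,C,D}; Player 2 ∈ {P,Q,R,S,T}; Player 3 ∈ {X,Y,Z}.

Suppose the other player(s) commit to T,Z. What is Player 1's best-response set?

u_1(A vs T,Z) = 5
u_1(B vs T,Z) = 1
u_1(C vs T,Z) = 7
u_1(D vs T,Z) = 2
max payoff 7 at {C}

argmax u_1 = {C}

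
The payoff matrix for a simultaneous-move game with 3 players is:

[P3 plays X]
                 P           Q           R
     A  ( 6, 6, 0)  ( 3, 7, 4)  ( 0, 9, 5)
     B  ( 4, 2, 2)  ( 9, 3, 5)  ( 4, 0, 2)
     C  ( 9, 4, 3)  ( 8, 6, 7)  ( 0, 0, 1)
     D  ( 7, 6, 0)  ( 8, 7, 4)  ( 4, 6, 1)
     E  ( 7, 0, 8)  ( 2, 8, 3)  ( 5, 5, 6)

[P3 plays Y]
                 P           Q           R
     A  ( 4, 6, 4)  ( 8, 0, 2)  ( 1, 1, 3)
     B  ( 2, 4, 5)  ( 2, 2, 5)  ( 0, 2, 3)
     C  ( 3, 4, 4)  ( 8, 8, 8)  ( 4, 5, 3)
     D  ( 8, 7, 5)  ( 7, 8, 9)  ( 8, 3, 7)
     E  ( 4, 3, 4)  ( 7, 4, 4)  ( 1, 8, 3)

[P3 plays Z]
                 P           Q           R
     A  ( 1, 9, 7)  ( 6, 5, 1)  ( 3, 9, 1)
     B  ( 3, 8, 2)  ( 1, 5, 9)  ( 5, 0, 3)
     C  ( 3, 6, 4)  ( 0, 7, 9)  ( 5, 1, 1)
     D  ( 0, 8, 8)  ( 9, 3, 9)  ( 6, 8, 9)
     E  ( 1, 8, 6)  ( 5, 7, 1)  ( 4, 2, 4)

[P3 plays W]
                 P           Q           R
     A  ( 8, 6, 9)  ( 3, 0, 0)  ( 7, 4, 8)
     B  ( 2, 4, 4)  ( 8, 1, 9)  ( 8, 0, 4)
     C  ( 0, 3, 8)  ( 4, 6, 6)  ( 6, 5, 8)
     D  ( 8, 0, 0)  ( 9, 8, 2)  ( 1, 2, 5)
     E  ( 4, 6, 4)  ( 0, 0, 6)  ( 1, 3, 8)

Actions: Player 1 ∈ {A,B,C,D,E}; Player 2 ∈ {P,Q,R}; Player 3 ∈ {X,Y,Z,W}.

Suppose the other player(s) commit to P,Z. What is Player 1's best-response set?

u_1(A vs P,Z) = 1
u_1(B vs P,Z) = 3
u_1(C vs P,Z) = 3
u_1(D vs P,Z) = 0
u_1(E vs P,Z) = 1
max payoff 3 at {B,C}

argmax u_1 = {B,C}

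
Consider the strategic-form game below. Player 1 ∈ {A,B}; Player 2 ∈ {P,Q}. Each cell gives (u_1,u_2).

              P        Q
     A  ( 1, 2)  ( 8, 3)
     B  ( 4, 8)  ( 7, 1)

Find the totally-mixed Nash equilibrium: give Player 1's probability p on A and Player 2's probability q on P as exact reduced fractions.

(p,q) = (7/8, 1/4)

P1 indiff ⇒ q·1+(1-q)·8 = q·4+(1-q)·7 ⇒ q(-3) = (1-q)(-1) ⇒ q = 1/4
P2 indiff ⇒ p·2+(1-p)·8 = p·3+(1-p)·1 ⇒ p(-1) = (1-p)(-7) ⇒ p = 7/8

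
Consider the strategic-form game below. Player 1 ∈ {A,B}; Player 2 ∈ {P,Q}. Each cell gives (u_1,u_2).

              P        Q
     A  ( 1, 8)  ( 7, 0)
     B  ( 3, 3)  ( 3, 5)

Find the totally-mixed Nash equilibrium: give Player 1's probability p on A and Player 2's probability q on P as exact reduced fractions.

p=1/5, q=2/3

P1 indiff ⇒ q·1+(1-q)·7 = q·3+(1-q)·3 ⇒ q(-2) = (1-q)(-4) ⇒ q = 2/3
P2 indiff ⇒ p·8+(1-p)·3 = p·0+(1-p)·5 ⇒ p(8) = (1-p)(2) ⇒ p = 1/5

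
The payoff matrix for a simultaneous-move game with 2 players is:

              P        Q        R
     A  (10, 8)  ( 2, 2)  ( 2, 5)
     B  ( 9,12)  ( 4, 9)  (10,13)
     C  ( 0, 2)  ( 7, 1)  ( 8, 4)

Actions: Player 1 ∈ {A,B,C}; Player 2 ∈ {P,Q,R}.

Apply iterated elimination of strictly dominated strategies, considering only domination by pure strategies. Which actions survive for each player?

P2 drop Q (P beats it: A:8>2 B:12>9 C:2>1)
P1 drop C (B beats it: P:9>0 R:10>8)
P1→{A,B} P2→{P,R}

IESDS → P1:{A,B} P2:{P,R}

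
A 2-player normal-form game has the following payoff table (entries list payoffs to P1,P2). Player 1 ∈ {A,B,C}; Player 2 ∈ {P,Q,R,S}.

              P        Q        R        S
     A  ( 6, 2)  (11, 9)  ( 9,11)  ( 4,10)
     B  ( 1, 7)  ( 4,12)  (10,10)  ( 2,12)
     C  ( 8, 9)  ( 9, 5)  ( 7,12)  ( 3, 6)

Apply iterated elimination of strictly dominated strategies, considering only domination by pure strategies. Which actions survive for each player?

IESDS → P1:{A,B} P2:{Q,R,S}

P2 drop P (R beats it: A:11>2 B:10>7 C:12>9)
P1 drop C (A beats it: Q:11>9 R:9>7 S:4>3)
P1→{A,B} P2→{Q,R,S}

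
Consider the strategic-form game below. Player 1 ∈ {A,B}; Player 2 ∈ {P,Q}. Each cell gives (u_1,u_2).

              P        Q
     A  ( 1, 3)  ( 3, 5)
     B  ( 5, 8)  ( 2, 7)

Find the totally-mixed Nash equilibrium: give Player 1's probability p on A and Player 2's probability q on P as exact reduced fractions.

P1 indiff ⇒ q·1+(1-q)·3 = q·5+(1-q)·2 ⇒ q(-4) = (1-q)(-1) ⇒ q = 1/5
P2 indiff ⇒ p·3+(1-p)·8 = p·5+(1-p)·7 ⇒ p(-2) = (1-p)(-1) ⇒ p = 1/3

P1 mixes 1/3 on A; P2 mixes 1/5 on P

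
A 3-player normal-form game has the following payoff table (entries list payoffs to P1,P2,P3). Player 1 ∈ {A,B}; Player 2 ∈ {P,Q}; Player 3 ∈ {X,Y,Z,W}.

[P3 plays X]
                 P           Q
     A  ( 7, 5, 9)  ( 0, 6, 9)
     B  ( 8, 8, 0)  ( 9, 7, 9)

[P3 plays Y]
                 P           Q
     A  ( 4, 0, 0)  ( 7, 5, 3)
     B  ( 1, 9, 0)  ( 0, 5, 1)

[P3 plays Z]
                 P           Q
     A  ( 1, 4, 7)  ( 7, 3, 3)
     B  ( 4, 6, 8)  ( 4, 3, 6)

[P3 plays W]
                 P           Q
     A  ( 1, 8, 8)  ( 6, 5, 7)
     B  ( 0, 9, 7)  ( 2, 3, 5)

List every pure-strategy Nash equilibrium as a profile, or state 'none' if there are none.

(A,P,X): not NE [P1→B gives 8>7; P2→Q gives 6>5]
(A,P,Y): not NE [P2→Q gives 5>0; P3→X gives 9>0]
(A,P,Z): not NE [P1→B gives 4>1; P3→X gives 9>7]
(A,P,W): not NE [P3→X gives 9>8]
(A,Q,X): not NE [P1→B gives 9>0]
(A,Q,Y): not NE [P3→X gives 9>3]
(A,Q,Z): not NE [P2→P gives 4>3; P3→X gives 9>3]
(A,Q,W): not NE [P2→P gives 8>5; P3→X gives 9>7]
(B,P,X): not NE [P3→Z gives 8>0]
(B,P,Y): not NE [P1→A gives 4>1; P3→Z gives 8>0]
(B,P,Z): NE
(B,P,W): not NE [P1→A gives 1>0; P3→Z gives 8>7]
(B,Q,X): not NE [P2→P gives 8>7]
(B,Q,Y): not NE [P1→A gives 7>0; P2→P gives 9>5; P3→X gives 9>1]
(B,Q,Z): not NE [P1→A gives 7>4; P2→P gives 6>3; P3→X gives 9>6]
(B,Q,W): not NE [P1→A gives 6>2; P2→P gives 9>3; P3→X gives 9>5]

NE set: (B,P,Z)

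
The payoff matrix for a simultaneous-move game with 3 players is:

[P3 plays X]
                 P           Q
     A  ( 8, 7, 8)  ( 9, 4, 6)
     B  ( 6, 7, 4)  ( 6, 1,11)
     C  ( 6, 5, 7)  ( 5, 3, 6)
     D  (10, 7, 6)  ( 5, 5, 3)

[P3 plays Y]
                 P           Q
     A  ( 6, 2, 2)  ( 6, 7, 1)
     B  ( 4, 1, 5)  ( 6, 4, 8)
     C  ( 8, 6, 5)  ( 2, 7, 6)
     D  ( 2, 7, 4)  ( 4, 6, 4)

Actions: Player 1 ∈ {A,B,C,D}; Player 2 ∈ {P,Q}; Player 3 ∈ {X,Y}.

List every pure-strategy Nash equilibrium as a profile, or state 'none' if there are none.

(A,P,X): not NE [P1→D gives 10>8]
(A,P,Y): not NE [P1→C gives 8>6; P2→Q gives 7>2; P3→X gives 8>2]
(A,Q,X): not NE [P2→P gives 7>4]
(A,Q,Y): not NE [P3→X gives 6>1]
(B,P,X): not NE [P1→D gives 10>6; P3→Y gives 5>4]
(B,P,Y): not NE [P1→C gives 8>4; P2→Q gives 4>1]
(B,Q,X): not NE [P1→A gives 9>6; P2→P gives 7>1]
(B,Q,Y): not NE [P3→X gives 11>8]
(C,P,X): not NE [P1→D gives 10>6]
(C,P,Y): not NE [P2→Q gives 7>6; P3→X gives 7>5]
(C,Q,X): not NE [P1→A gives 9>5; P2→P gives 5>3]
(C,Q,Y): not NE [P1→B gives 6>2]
(D,P,X): NE
(D,P,Y): not NE [P1→C gives 8>2; P3→X gives 6>4]
(D,Q,X): not NE [P1→A gives 9>5; P2→P gives 7>5; P3→Y gives 4>3]
(D,Q,Y): not NE [P1→B gives 6>4; P2→P gives 7>6]

NE set: (D,P,X)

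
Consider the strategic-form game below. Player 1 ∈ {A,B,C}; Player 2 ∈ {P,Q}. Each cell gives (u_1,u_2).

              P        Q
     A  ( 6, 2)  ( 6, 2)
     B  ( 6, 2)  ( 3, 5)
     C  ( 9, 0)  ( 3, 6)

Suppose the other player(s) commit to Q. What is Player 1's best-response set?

argmax u_1 = {A}

u_1(A vs Q) = 6
u_1(B vs Q) = 3
u_1(C vs Q) = 3
max payoff 6 at {A}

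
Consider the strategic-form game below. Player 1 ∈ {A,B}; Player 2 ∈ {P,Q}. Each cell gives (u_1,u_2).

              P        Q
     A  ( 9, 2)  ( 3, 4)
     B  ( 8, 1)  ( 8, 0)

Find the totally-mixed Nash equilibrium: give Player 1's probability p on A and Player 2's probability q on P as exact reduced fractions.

P1 indiff ⇒ q·9+(1-q)·3 = q·8+(1-q)·8 ⇒ q(1) = (1-q)(5) ⇒ q = 5/6
P2 indiff ⇒ p·2+(1-p)·1 = p·4+(1-p)·0 ⇒ p(-2) = (1-p)(-1) ⇒ p = 1/3

P1 mixes 1/3 on A; P2 mixes 5/6 on P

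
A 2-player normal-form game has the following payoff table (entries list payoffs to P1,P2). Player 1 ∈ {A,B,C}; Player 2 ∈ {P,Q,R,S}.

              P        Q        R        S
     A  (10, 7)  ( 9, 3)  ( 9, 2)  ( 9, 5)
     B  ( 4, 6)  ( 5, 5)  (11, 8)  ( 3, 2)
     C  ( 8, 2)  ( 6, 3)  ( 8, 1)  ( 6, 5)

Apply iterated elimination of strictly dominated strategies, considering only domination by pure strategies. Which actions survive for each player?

P1 drop C (A beats it: P:10>8 Q:9>6 R:9>8 S:9>6)
P2 drop Q (P beats it: A:7>3 B:6>5)
P2 drop S (P beats it: A:7>5 B:6>2)
P1→{A,B} P2→{P,R}

Remaining: P1:{A,B} P2:{P,R}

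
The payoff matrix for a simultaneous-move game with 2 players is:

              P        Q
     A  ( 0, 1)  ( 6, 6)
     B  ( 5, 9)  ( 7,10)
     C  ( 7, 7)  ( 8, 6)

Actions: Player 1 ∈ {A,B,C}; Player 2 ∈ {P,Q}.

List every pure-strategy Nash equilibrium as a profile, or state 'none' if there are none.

NE set: (C,P)

(A,P): not NE [P1→C gives 7>0; P2→Q gives 6>1]
(A,Q): not NE [P1→C gives 8>6]
(B,P): not NE [P1→C gives 7>5; P2→Q gives 10>9]
(B,Q): not NE [P1→C gives 8>7]
(C,P): NE
(C,Q): not NE [P2→P gives 7>6]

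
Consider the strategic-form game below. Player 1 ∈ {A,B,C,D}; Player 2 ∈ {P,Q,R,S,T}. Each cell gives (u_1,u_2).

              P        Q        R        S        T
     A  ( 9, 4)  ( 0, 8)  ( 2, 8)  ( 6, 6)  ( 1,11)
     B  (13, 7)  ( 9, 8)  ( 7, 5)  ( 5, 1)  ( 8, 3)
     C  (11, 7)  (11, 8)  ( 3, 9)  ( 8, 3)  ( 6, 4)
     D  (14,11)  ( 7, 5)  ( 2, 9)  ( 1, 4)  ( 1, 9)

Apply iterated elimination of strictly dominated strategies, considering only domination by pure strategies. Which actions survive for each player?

Survivors P1:{B,C,D} P2:{P,Q,R}

P1 drop A (C beats it: P:11>9 Q:11>0 R:3>2 S:8>6 T:6>1)
P2 drop S (P beats it: B:7>1 C:7>3 D:11>4)
P2 drop T (P beats it: B:7>3 C:7>4 D:11>9)
P1→{B,C,D} P2→{P,Q,R}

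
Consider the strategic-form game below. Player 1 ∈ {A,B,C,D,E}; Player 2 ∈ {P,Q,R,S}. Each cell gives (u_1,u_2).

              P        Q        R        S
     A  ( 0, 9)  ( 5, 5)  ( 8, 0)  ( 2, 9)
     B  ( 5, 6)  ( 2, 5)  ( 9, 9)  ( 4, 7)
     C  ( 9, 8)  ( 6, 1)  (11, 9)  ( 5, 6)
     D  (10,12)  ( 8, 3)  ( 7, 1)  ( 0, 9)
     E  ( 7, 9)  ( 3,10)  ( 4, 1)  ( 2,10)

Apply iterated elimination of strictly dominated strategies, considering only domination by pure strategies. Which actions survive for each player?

P1 drop A (C beats it: P:9>0 Q:6>5 R:11>8 S:5>2)
P1 drop B (C beats it: P:9>5 Q:6>2 R:11>9 S:5>4)
P1 drop E (C beats it: P:9>7 Q:6>3 R:11>4 S:5>2)
P2 drop Q (P beats it: C:8>1 D:12>3)
P2 drop S (P beats it: C:8>6 D:12>9)
P1→{C,D} P2→{P,R}

Survivors P1:{C,D} P2:{P,R}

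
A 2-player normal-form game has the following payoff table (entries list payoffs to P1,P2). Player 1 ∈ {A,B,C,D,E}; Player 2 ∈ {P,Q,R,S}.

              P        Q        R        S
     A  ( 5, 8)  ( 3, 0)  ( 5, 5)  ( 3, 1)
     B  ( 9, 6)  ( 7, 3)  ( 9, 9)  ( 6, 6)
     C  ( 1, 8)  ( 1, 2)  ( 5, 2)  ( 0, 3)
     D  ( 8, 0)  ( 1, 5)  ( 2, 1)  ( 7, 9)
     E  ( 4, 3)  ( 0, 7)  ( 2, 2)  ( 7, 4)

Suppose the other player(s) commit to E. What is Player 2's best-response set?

BR_2 = {Q}

u_2(P vs E) = 3
u_2(Q vs E) = 7
u_2(R vs E) = 2
u_2(S vs E) = 4
max payoff 7 at {Q}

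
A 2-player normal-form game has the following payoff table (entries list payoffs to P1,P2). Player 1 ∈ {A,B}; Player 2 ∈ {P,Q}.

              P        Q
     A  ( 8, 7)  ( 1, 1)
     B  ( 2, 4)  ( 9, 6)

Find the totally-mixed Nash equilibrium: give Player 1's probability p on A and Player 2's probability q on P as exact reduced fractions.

p=1/4, q=4/7

P1 indiff ⇒ q·8+(1-q)·1 = q·2+(1-q)·9 ⇒ q(6) = (1-q)(8) ⇒ q = 4/7
P2 indiff ⇒ p·7+(1-p)·4 = p·1+(1-p)·6 ⇒ p(6) = (1-p)(2) ⇒ p = 1/4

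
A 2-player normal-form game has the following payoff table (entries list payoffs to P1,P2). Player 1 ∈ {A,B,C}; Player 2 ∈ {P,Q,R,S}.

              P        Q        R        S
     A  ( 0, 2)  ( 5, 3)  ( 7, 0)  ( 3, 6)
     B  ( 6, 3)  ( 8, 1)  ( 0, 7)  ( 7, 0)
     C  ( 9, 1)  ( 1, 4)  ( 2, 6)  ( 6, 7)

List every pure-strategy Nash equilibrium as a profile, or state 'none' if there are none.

(A,P): not NE [P1→C gives 9>0; P2→S gives 6>2]
(A,Q): not NE [P1→B gives 8>5; P2→S gives 6>3]
(A,R): not NE [P2→S gives 6>0]
(A,S): not NE [P1→B gives 7>3]
(B,P): not NE [P1→C gives 9>6; P2→R gives 7>3]
(B,Q): not NE [P2→R gives 7>1]
(B,R): not NE [P1→A gives 7>0]
(B,S): not NE [P2→R gives 7>0]
(C,P): not NE [P2→S gives 7>1]
(C,Q): not NE [P1→B gives 8>1; P2→S gives 7>4]
(C,R): not NE [P1→A gives 7>2; P2→S gives 7>6]
(C,S): not NE [P1→B gives 7>6]

No pure NE.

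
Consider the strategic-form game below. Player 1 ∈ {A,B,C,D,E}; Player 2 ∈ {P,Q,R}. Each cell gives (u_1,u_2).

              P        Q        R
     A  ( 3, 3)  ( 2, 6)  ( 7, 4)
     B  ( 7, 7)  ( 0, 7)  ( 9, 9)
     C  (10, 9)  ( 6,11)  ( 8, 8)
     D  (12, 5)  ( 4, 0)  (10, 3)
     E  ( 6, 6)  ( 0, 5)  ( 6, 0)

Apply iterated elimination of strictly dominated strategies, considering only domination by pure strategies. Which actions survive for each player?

P1 drop A (C beats it: P:10>3 Q:6>2 R:8>7)
P1 drop B (D beats it: P:12>7 Q:4>0 R:10>9)
P1 drop E (C beats it: P:10>6 Q:6>0 R:8>6)
P2 drop R (P beats it: C:9>8 D:5>3)
P1→{C,D} P2→{P,Q}

IESDS → P1:{C,D} P2:{P,Q}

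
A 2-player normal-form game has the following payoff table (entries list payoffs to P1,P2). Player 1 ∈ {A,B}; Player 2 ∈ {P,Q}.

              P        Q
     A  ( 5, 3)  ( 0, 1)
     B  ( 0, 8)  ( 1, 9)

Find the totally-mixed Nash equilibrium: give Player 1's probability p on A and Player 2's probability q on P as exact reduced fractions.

P1 mixes 1/3 on A; P2 mixes 1/6 on P

P1 indiff ⇒ q·5+(1-q)·0 = q·0+(1-q)·1 ⇒ q(5) = (1-q)(1) ⇒ q = 1/6
P2 indiff ⇒ p·3+(1-p)·8 = p·1+(1-p)·9 ⇒ p(2) = (1-p)(1) ⇒ p = 1/3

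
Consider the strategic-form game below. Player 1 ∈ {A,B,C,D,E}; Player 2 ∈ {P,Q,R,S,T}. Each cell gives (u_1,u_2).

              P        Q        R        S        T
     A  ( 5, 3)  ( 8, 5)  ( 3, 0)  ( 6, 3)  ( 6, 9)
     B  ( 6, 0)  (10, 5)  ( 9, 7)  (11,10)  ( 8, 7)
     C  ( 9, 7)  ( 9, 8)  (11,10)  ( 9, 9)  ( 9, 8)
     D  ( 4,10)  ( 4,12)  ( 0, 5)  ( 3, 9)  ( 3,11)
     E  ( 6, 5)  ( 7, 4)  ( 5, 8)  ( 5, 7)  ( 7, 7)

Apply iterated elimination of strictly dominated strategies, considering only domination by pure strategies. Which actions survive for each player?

Survivors P1:{B,C} P2:{R,S}

P1 drop A (B beats it: P:6>5 Q:10>8 R:9>3 S:11>6 T:8>6)
P1 drop D (B beats it: P:6>4 Q:10>4 R:9>0 S:11>3 T:8>3)
P1 drop E (C beats it: P:9>6 Q:9>7 R:11>5 S:9>5 T:9>7)
P2 drop P (Q beats it: B:5>0 C:8>7)
P2 drop Q (R beats it: B:7>5 C:10>8)
P2 drop T (S beats it: B:10>7 C:9>8)
P1→{B,C} P2→{R,S}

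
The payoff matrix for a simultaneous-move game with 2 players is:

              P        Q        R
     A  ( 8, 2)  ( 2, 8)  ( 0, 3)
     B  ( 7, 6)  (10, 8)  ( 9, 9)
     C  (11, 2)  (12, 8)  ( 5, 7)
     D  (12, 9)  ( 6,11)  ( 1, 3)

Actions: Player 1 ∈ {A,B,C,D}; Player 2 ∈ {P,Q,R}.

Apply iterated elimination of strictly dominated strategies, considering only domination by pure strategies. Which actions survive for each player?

Survivors P1:{B,C} P2:{Q,R}

P1 drop A (C beats it: P:11>8 Q:12>2 R:5>0)
P2 drop P (Q beats it: B:8>6 C:8>2 D:11>9)
P1 drop D (B beats it: Q:10>6 R:9>1)
P1→{B,C} P2→{Q,R}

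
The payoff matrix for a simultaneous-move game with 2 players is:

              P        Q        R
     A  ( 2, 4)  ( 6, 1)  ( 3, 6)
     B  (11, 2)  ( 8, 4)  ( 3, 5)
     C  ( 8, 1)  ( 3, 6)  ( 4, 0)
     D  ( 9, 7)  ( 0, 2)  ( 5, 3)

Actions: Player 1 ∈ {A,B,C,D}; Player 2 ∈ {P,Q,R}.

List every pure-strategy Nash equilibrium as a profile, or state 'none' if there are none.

No pure NE.

(A,P): not NE [P1→B gives 11>2; P2→R gives 6>4]
(A,Q): not NE [P1→B gives 8>6; P2→R gives 6>1]
(A,R): not NE [P1→D gives 5>3]
(B,P): not NE [P2→R gives 5>2]
(B,Q): not NE [P2→R gives 5>4]
(B,R): not NE [P1→D gives 5>3]
(C,P): not NE [P1→B gives 11>8; P2→Q gives 6>1]
(C,Q): not NE [P1→B gives 8>3]
(C,R): not NE [P1→D gives 5>4; P2→Q gives 6>0]
(D,P): not NE [P1→B gives 11>9]
(D,Q): not NE [P1→B gives 8>0; P2→P gives 7>2]
(D,R): not NE [P2→P gives 7>3]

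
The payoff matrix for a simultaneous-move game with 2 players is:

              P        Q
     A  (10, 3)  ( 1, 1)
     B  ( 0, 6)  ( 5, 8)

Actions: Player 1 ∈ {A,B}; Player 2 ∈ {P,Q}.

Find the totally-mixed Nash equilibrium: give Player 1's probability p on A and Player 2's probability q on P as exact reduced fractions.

P1 indiff ⇒ q·10+(1-q)·1 = q·0+(1-q)·5 ⇒ q(10) = (1-q)(4) ⇒ q = 2/7
P2 indiff ⇒ p·3+(1-p)·6 = p·1+(1-p)·8 ⇒ p(2) = (1-p)(2) ⇒ p = 1/2

p=1/2, q=2/7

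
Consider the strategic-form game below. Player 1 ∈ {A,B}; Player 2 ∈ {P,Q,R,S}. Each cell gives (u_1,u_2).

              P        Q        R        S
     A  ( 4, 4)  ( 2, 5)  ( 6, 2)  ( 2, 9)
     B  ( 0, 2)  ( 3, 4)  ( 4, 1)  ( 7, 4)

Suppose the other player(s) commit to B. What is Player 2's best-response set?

u_2(P vs B) = 2
u_2(Q vs B) = 4
u_2(R vs B) = 1
u_2(S vs B) = 4
max payoff 4 at {Q,S}

BR_2 = {Q,S}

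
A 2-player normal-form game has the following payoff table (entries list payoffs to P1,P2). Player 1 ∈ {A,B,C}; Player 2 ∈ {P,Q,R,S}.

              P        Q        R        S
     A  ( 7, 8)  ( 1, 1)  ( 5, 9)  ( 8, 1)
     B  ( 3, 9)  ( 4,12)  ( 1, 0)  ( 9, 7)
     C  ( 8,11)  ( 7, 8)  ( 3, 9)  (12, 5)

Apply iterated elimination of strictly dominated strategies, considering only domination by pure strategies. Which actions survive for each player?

P1 drop B (C beats it: P:8>3 Q:7>4 R:3>1 S:12>9)
P2 drop Q (P beats it: A:8>1 C:11>8)
P2 drop S (P beats it: A:8>1 C:11>5)
P1→{A,C} P2→{P,R}

Survivors P1:{A,C} P2:{P,R}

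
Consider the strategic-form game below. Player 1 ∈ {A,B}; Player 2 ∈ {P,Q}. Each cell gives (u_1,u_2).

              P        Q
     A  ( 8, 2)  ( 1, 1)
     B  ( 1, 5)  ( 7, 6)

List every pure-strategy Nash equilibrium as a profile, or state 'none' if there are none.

(A,P): NE
(A,Q): not NE [P1→B gives 7>1; P2→P gives 2>1]
(B,P): not NE [P1→A gives 8>1; P2→Q gives 6>5]
(B,Q): NE

NE set: (A,P), (B,Q)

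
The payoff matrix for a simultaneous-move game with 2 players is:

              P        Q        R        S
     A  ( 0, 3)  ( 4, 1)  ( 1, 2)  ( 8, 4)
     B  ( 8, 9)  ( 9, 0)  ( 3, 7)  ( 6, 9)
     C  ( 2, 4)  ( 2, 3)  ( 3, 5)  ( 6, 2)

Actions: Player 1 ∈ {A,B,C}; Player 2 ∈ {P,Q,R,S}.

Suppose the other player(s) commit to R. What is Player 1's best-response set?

P1 best: {B,C}

u_1(A vs R) = 1
u_1(B vs R) = 3
u_1(C vs R) = 3
max payoff 3 at {B,C}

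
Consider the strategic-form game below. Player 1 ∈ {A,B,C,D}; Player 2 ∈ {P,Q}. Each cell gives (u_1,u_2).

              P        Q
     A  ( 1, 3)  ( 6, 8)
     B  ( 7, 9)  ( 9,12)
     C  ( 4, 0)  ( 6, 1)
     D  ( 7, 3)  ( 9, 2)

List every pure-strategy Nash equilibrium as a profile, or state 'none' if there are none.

NE set: (B,Q), (D,P)

(A,P): not NE [P1→D gives 7>1; P2→Q gives 8>3]
(A,Q): not NE [P1→D gives 9>6]
(B,P): not NE [P2→Q gives 12>9]
(B,Q): NE
(C,P): not NE [P1→D gives 7>4; P2→Q gives 1>0]
(C,Q): not NE [P1→D gives 9>6]
(D,P): NE
(D,Q): not NE [P2→P gives 3>2]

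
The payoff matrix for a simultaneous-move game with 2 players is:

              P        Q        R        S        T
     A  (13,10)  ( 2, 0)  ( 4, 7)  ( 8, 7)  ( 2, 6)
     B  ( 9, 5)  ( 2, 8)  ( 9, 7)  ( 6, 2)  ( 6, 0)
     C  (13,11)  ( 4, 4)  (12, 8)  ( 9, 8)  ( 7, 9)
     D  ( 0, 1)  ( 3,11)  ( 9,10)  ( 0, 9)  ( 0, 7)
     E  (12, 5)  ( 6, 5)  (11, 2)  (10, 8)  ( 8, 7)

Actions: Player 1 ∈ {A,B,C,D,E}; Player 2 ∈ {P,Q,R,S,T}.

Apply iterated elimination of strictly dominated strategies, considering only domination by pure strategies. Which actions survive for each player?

Survivors P1:{A,C,E} P2:{P,S,T}

P1 drop B (C beats it: P:13>9 Q:4>2 R:12>9 S:9>6 T:7>6)
P1 drop D (C beats it: P:13>0 Q:4>3 R:12>9 S:9>0 T:7>0)
P2 drop Q (S beats it: A:7>0 C:8>4 E:8>5)
P2 drop R (P beats it: A:10>7 C:11>8 E:5>2)
P1→{A,C,E} P2→{P,S,T}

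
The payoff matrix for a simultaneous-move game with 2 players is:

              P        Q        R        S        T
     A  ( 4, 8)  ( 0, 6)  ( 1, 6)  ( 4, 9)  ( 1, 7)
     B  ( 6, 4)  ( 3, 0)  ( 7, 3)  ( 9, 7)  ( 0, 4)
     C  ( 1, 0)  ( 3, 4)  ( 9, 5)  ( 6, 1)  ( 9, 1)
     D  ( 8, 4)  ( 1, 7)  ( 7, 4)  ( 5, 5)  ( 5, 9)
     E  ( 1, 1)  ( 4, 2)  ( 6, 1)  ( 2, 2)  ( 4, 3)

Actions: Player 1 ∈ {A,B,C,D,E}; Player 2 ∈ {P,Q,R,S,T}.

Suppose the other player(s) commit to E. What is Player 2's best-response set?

u_2(P vs E) = 1
u_2(Q vs E) = 2
u_2(R vs E) = 1
u_2(S vs E) = 2
u_2(T vs E) = 3
max payoff 3 at {T}

P2 best: {T}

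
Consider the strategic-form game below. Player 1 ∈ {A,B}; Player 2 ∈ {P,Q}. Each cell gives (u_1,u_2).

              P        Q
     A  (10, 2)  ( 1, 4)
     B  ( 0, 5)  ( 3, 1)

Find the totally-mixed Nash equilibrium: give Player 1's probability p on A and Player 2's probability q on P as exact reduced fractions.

P1 indiff ⇒ q·10+(1-q)·1 = q·0+(1-q)·3 ⇒ q(10) = (1-q)(2) ⇒ q = 1/6
P2 indiff ⇒ p·2+(1-p)·5 = p·4+(1-p)·1 ⇒ p(-2) = (1-p)(-4) ⇒ p = 2/3

p=2/3, q=1/6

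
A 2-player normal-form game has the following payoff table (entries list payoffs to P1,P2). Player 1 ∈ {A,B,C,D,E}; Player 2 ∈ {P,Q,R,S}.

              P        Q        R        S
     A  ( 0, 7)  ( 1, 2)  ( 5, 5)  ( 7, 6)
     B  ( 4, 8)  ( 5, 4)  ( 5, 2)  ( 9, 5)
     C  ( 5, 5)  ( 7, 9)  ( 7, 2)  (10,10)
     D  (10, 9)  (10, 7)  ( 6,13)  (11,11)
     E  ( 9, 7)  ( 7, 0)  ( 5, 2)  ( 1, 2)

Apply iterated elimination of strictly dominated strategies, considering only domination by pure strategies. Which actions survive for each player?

Survivors P1:{C,D} P2:{R,S}

P1 drop A (C beats it: P:5>0 Q:7>1 R:7>5 S:10>7)
P1 drop B (C beats it: P:5>4 Q:7>5 R:7>5 S:10>9)
P1 drop E (D beats it: P:10>9 Q:10>7 R:6>5 S:11>1)
P2 drop P (S beats it: C:10>5 D:11>9)
P2 drop Q (S beats it: C:10>9 D:11>7)
P1→{C,D} P2→{R,S}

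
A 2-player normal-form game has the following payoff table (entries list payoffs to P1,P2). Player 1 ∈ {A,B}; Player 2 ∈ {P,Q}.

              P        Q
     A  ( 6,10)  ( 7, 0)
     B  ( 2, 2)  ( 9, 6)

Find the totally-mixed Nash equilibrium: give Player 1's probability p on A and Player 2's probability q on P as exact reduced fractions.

p=2/7, q=1/3

P1 indiff ⇒ q·6+(1-q)·7 = q·2+(1-q)·9 ⇒ q(4) = (1-q)(2) ⇒ q = 1/3
P2 indiff ⇒ p·10+(1-p)·2 = p·0+(1-p)·6 ⇒ p(10) = (1-p)(4) ⇒ p = 2/7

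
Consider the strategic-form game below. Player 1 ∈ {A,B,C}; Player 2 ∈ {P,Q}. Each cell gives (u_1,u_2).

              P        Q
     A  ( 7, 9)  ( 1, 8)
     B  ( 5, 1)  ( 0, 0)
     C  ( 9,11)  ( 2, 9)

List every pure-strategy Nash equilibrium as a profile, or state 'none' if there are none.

NE set: (C,P)

(A,P): not NE [P1→C gives 9>7]
(A,Q): not NE [P1→C gives 2>1; P2→P gives 9>8]
(B,P): not NE [P1→C gives 9>5]
(B,Q): not NE [P1→C gives 2>0; P2→P gives 1>0]
(C,P): NE
(C,Q): not NE [P2→P gives 11>9]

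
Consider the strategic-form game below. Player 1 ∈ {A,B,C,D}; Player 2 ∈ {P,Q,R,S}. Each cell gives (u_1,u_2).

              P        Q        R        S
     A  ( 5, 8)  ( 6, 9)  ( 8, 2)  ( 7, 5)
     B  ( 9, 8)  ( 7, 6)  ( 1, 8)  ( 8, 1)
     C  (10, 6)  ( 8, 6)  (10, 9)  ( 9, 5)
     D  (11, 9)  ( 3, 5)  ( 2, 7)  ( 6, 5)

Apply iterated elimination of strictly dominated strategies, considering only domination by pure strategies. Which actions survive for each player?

P1 drop A (C beats it: P:10>5 Q:8>6 R:10>8 S:9>7)
P1 drop B (C beats it: P:10>9 Q:8>7 R:10>1 S:9>8)
P2 drop Q (R beats it: C:9>6 D:7>5)
P2 drop S (P beats it: C:6>5 D:9>5)
P1→{C,D} P2→{P,R}

Survivors P1:{C,D} P2:{P,R}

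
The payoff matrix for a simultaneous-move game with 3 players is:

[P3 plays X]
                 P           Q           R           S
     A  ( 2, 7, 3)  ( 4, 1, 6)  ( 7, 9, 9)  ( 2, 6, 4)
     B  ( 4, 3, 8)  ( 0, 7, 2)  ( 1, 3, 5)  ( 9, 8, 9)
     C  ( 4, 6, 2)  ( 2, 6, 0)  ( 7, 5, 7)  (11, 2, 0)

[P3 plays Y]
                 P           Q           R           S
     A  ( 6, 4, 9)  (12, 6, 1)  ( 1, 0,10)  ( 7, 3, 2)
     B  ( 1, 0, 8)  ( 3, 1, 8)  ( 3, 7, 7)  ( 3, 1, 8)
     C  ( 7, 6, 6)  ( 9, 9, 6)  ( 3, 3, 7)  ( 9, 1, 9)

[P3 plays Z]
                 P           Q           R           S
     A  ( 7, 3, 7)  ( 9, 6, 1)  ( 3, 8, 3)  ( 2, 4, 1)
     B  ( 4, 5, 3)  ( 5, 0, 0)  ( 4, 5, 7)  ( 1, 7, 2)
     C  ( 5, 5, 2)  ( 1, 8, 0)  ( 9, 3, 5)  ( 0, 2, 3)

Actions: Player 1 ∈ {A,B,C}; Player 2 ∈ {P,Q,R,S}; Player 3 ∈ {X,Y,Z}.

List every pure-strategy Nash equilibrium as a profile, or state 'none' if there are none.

(A,P,X): not NE [P1→C gives 4>2; P2→R gives 9>7; P3→Y gives 9>3]
(A,P,Y): not NE [P1→C gives 7>6; P2→Q gives 6>4]
(A,P,Z): not NE [P2→R gives 8>3; P3→Y gives 9>7]
(A,Q,X): not NE [P2→R gives 9>1]
(A,Q,Y): not NE [P3→X gives 6>1]
(A,Q,Z): not NE [P2→R gives 8>6; P3→X gives 6>1]
(A,R,X): not NE [P3→Y gives 10>9]
(A,R,Y): not NE [P1→C gives 3>1; P2→Q gives 6>0]
(A,R,Z): not NE [P1→C gives 9>3; P3→Y gives 10>3]
(A,S,X): not NE [P1→C gives 11>2; P2→R gives 9>6]
(A,S,Y): not NE [P1→C gives 9>7; P2→Q gives 6>3; P3→X gives 4>2]
(A,S,Z): not NE [P2→R gives 8>4; P3→X gives 4>1]
(B,P,X): not NE [P2→S gives 8>3]
(B,P,Y): not NE [P1→C gives 7>1; P2→R gives 7>0]
(B,P,Z): not NE [P1→A gives 7>4; P2→S gives 7>5; P3→Y gives 8>3]
(B,Q,X): not NE [P1→A gives 4>0; P2→S gives 8>7; P3→Y gives 8>2]
(B,Q,Y): not NE [P1→A gives 12>3; P2→R gives 7>1]
(B,Q,Z): not NE [P1→A gives 9>5; P2→S gives 7>0; P3→Y gives 8>0]
(B,R,X): not NE [P1→C gives 7>1; P2→S gives 8>3; P3→Z gives 7>5]
(B,R,Y): NE
(B,R,Z): not NE [P1→C gives 9>4; P2→S gives 7>5]
(B,S,X): not NE [P1→C gives 11>9]
(B,S,Y): not NE [P1→C gives 9>3; P2→R gives 7>1; P3→X gives 9>8]
(B,S,Z): not NE [P1→A gives 2>1; P3→X gives 9>2]
(C,P,X): not NE [P3→Y gives 6>2]
(C,P,Y): not NE [P2→Q gives 9>6]
(C,P,Z): not NE [P1→A gives 7>5; P2→Q gives 8>5; P3→Y gives 6>2]
(C,Q,X): not NE [P1→A gives 4>2; P3→Y gives 6>0]
(C,Q,Y): not NE [P1→A gives 12>9]
(C,Q,Z): not NE [P1→A gives 9>1; P3→Y gives 6>0]
(C,R,X): not NE [P2→Q gives 6>5]
(C,R,Y): not NE [P2→Q gives 9>3]
(C,R,Z): not NE [P2→Q gives 8>3; P3→Y gives 7>5]
(C,S,X): not NE [P2→Q gives 6>2; P3→Y gives 9>0]
(C,S,Y): not NE [P2→Q gives 9>1]
(C,S,Z): not NE [P1→A gives 2>0; P2→Q gives 8>2; P3→Y gives 9>3]

Nash profiles: (B,R,Y)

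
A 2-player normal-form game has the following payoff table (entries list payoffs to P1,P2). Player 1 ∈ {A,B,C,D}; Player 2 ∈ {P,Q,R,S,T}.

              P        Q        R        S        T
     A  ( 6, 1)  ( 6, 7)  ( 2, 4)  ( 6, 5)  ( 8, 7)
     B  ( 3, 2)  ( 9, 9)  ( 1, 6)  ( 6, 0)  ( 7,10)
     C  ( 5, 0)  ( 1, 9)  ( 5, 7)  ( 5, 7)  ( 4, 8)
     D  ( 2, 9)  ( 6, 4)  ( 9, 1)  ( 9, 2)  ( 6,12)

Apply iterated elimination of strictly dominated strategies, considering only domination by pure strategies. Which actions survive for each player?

P2 drop P (T beats it: A:7>1 B:10>2 C:8>0 D:12>9)
P1 drop C (D beats it: Q:6>1 R:9>5 S:9>5 T:6>4)
P2 drop R (Q beats it: A:7>4 B:9>6 D:4>1)
P2 drop S (Q beats it: A:7>5 B:9>0 D:4>2)
P1 drop D (B beats it: Q:9>6 T:7>6)
P1→{A,B} P2→{Q,T}

Survivors P1:{A,B} P2:{Q,T}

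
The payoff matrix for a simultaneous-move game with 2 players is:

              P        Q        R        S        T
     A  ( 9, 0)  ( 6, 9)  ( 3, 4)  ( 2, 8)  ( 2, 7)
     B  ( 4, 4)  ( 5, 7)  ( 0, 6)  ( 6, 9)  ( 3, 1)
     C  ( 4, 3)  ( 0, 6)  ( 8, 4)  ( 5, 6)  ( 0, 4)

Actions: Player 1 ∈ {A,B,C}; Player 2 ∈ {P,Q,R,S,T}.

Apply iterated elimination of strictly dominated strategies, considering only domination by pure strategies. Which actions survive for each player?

Survivors P1:{A,B} P2:{Q,S}

P2 drop P (Q beats it: A:9>0 B:7>4 C:6>3)
P2 drop R (Q beats it: A:9>4 B:7>6 C:6>4)
P1 drop C (B beats it: Q:5>0 S:6>5 T:3>0)
P2 drop T (Q beats it: A:9>7 B:7>1)
P1→{A,B} P2→{Q,S}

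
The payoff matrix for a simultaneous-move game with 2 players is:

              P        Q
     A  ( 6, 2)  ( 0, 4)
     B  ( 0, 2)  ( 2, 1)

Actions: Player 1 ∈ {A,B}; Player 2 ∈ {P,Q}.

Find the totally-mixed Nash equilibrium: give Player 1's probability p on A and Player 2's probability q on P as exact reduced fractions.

p=1/3, q=1/4

P1 indiff ⇒ q·6+(1-q)·0 = q·0+(1-q)·2 ⇒ q(6) = (1-q)(2) ⇒ q = 1/4
P2 indiff ⇒ p·2+(1-p)·2 = p·4+(1-p)·1 ⇒ p(-2) = (1-p)(-1) ⇒ p = 1/3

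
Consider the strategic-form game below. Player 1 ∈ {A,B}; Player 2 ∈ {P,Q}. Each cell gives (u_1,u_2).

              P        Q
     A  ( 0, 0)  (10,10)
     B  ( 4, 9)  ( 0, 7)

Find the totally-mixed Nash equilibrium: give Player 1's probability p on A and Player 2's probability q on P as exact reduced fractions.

P1 indiff ⇒ q·0+(1-q)·10 = q·4+(1-q)·0 ⇒ q(-4) = (1-q)(-10) ⇒ q = 5/7
P2 indiff ⇒ p·0+(1-p)·9 = p·10+(1-p)·7 ⇒ p(-10) = (1-p)(-2) ⇒ p = 1/6

(p,q) = (1/6, 5/7)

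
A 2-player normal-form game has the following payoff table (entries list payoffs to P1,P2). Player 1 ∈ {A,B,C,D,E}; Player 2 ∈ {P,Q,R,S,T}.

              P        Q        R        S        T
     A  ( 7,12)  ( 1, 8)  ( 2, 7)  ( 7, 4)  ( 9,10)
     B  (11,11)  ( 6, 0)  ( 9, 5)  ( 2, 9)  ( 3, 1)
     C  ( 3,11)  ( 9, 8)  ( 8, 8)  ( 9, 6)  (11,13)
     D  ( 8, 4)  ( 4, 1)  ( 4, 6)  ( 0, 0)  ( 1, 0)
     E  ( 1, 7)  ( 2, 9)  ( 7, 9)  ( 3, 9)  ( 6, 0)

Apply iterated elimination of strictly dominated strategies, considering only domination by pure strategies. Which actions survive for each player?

P1 drop D (B beats it: P:11>8 Q:6>4 R:9>4 S:2>0 T:3>1)
P1 drop E (C beats it: P:3>1 Q:9>2 R:8>7 S:9>3 T:11>6)
P2 drop Q (P beats it: A:12>8 B:11>0 C:11>8)
P2 drop R (P beats it: A:12>7 B:11>5 C:11>8)
P2 drop S (P beats it: A:12>4 B:11>9 C:11>6)
P1→{A,B,C} P2→{P,T}

IESDS → P1:{A,B,C} P2:{P,T}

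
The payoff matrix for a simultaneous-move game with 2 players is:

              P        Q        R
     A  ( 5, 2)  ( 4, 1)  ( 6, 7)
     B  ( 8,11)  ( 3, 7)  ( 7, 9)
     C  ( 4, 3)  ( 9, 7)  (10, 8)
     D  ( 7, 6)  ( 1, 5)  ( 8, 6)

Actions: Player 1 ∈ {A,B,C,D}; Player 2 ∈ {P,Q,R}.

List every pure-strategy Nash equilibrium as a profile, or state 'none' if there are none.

(A,P): not NE [P1→B gives 8>5; P2→R gives 7>2]
(A,Q): not NE [P1→C gives 9>4; P2→R gives 7>1]
(A,R): not NE [P1→C gives 10>6]
(B,P): NE
(B,Q): not NE [P1→C gives 9>3; P2→P gives 11>7]
(B,R): not NE [P1→C gives 10>7; P2→P gives 11>9]
(C,P): not NE [P1→B gives 8>4; P2→R gives 8>3]
(C,Q): not NE [P2→R gives 8>7]
(C,R): NE
(D,P): not NE [P1→B gives 8>7]
(D,Q): not NE [P1→C gives 9>1; P2→R gives 6>5]
(D,R): not NE [P1→C gives 10>8]

Nash profiles: (B,P), (C,R)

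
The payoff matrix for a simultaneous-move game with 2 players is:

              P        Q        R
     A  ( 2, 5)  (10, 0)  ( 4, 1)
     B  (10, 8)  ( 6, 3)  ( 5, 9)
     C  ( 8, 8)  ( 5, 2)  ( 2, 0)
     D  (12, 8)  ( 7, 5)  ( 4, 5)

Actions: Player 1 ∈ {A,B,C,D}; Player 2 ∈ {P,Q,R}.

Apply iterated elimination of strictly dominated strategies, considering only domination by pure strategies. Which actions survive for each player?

Remaining: P1:{B,D} P2:{P,R}

P1 drop C (B beats it: P:10>8 Q:6>5 R:5>2)
P2 drop Q (P beats it: A:5>0 B:8>3 D:8>5)
P1 drop A (B beats it: P:10>2 R:5>4)
P1→{B,D} P2→{P,R}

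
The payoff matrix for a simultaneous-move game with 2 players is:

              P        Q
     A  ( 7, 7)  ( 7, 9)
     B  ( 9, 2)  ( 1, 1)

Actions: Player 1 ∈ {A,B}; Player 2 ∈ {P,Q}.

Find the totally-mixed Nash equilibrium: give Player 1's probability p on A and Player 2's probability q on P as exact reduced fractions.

P1 indiff ⇒ q·7+(1-q)·7 = q·9+(1-q)·1 ⇒ q(-2) = (1-q)(-6) ⇒ q = 3/4
P2 indiff ⇒ p·7+(1-p)·2 = p·9+(1-p)·1 ⇒ p(-2) = (1-p)(-1) ⇒ p = 1/3

p=1/3, q=3/4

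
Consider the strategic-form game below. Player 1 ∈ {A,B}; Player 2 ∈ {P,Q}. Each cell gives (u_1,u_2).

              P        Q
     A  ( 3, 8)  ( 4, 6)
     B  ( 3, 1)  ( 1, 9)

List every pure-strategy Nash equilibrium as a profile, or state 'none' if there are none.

(A,P): NE
(A,Q): not NE [P2→P gives 8>6]
(B,P): not NE [P2→Q gives 9>1]
(B,Q): not NE [P1→A gives 4>1]

NE set: (A,P)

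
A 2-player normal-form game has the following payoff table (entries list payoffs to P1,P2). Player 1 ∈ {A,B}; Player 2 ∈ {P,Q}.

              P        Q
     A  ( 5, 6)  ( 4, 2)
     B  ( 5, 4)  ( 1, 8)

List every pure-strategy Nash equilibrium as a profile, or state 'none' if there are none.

Nash profiles: (A,P)

(A,P): NE
(A,Q): not NE [P2→P gives 6>2]
(B,P): not NE [P2→Q gives 8>4]
(B,Q): not NE [P1→A gives 4>1]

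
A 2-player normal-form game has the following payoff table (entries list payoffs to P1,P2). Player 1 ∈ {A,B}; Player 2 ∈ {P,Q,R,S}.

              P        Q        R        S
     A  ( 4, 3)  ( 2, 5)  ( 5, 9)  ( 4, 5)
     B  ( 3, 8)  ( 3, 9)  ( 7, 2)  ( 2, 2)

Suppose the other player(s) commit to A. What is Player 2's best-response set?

BR_2 = {R}

u_2(P vs A) = 3
u_2(Q vs A) = 5
u_2(R vs A) = 9
u_2(S vs A) = 5
max payoff 9 at {R}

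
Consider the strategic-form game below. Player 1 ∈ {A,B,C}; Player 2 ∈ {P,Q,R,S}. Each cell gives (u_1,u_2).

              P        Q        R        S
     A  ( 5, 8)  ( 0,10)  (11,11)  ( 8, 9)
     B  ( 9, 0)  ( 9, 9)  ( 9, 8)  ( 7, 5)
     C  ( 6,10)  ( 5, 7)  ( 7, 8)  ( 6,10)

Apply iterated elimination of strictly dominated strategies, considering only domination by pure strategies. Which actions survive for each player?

Survivors P1:{A,B} P2:{Q,R}

P1 drop C (B beats it: P:9>6 Q:9>5 R:9>7 S:7>6)
P2 drop P (Q beats it: A:10>8 B:9>0)
P2 drop S (Q beats it: A:10>9 B:9>5)
P1→{A,B} P2→{Q,R}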